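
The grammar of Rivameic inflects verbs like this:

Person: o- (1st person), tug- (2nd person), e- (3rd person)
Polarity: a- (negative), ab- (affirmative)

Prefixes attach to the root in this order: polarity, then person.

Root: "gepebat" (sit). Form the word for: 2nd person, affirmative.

Attach polarity affirmative ab- → abgepebat.
Attach person 2nd person tug- → tugabgepebat.

tugabgepebat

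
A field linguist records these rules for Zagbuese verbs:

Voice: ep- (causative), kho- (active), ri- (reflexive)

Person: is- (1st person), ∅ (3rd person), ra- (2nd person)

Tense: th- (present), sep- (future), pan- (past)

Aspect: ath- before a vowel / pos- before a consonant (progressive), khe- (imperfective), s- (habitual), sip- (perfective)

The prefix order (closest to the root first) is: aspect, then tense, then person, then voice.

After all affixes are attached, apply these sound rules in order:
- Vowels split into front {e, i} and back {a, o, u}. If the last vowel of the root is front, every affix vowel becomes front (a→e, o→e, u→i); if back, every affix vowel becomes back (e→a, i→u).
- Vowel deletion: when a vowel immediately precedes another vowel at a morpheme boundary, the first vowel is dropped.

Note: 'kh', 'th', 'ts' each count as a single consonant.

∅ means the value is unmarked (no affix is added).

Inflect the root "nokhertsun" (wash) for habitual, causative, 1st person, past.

Attach aspect habitual s- → snokhertsun.
Attach tense past pan- → pansnokhertsun.
Attach person 1st person is- → ispansnokhertsun.
Attach voice causative ep- → epispansnokhertsun.
Apply vowel harmony: epispansnokhertsun → apuspansnokhertsun.
Vowel deletion: no change.

apuspansnokhertsun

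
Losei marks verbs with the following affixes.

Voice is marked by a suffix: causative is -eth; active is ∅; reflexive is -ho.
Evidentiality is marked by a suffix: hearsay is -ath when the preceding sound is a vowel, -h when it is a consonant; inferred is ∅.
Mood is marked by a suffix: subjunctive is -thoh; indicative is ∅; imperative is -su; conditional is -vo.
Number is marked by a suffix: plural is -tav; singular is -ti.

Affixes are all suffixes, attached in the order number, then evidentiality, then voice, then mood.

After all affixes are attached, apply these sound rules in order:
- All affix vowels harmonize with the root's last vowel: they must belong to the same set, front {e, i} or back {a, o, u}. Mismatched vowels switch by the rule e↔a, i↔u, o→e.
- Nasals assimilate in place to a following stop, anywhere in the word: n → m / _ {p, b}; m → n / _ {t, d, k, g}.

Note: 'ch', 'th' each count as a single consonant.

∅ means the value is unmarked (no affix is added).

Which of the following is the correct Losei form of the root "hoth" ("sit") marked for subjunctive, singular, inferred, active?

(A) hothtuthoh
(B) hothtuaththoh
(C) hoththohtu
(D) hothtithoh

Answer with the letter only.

Attach number singular -ti → hothti.
evidentiality = inferred: zero marking, form stays hothti.
voice = active: zero marking, form stays hothti.
Attach mood subjunctive -thoh → hothtithoh.
Apply vowel harmony: hothtithoh → hothtuthoh.
Nasal assimilation: no change.
So the correct form is hothtuthoh, option (A).
(C) hoththohtu is wrong: it has the affixes in the wrong order.
(B) hothtuaththoh is wrong: it uses hearsay instead of inferred for evidentiality.
(D) hothtithoh is wrong: it fails to apply the sound rule(s).

A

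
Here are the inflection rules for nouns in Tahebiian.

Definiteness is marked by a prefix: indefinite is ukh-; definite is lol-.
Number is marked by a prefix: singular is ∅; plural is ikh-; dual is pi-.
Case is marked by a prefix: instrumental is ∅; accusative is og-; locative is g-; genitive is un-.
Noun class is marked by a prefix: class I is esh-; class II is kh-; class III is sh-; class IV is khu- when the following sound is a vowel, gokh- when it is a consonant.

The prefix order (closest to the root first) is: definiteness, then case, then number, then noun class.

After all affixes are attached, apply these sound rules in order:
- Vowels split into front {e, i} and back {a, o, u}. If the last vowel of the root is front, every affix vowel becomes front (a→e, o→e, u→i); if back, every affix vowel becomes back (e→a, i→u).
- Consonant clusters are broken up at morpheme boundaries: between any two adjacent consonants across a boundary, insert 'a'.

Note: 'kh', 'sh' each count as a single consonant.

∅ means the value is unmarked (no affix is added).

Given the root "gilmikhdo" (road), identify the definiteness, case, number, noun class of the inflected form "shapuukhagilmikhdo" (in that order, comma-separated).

indefinite, instrumental, dual, class III

Segment: sh-pi-ukh-gilmikhdo.
definiteness: ukh- → indefinite.
case: ∅ → instrumental.
number: pi- → dual.
noun class: sh- → class III.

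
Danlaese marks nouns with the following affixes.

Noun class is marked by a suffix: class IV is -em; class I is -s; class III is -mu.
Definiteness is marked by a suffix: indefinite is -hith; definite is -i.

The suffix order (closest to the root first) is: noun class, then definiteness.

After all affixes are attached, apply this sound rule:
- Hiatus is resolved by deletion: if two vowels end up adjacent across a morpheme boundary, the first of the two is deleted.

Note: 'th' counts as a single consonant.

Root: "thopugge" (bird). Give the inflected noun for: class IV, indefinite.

Attach noun class class IV -em → thopuggeem.
Attach definiteness indefinite -hith → thopuggeemhith.
Apply vowel deletion: thopuggeemhith → thopuggemhith.

thopuggemhith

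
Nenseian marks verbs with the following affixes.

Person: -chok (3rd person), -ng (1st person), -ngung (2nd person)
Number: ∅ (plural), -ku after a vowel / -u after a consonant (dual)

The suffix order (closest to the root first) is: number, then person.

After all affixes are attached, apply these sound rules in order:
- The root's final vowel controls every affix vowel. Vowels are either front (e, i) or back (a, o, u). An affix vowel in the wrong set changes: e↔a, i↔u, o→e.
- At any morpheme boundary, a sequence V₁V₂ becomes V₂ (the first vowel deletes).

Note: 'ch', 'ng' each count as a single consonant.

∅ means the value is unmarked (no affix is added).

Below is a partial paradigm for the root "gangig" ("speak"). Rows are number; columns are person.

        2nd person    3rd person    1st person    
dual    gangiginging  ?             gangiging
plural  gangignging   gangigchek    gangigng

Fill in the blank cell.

Attach number dual -u (after consonant 'g') → gangigu.
Attach person 3rd person -chok → gangiguchok.
Apply vowel harmony: gangiguchok → gangigichek.
Vowel deletion: no change.

gangigichek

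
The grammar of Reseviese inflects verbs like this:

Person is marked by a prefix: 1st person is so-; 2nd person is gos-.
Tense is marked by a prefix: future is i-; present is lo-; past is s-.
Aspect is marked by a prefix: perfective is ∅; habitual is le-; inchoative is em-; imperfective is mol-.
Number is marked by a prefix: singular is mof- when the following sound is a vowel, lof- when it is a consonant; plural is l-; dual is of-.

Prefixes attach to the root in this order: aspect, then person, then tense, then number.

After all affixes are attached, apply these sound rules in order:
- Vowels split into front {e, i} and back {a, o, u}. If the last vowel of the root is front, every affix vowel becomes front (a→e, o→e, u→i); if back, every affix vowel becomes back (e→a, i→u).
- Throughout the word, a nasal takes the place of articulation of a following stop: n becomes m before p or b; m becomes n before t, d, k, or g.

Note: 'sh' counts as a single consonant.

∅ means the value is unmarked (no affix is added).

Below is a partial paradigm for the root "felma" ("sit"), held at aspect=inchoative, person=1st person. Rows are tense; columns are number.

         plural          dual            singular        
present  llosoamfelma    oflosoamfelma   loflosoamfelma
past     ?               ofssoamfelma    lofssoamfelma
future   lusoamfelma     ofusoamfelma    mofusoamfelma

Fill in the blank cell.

lssoamfelma

Attach aspect inchoative em- → emfelma.
Attach person 1st person so- → soemfelma.
Attach tense past s- → ssoemfelma.
Attach number plural l- → lssoemfelma.
Apply vowel harmony: lssoemfelma → lssoamfelma.
Nasal assimilation: no change.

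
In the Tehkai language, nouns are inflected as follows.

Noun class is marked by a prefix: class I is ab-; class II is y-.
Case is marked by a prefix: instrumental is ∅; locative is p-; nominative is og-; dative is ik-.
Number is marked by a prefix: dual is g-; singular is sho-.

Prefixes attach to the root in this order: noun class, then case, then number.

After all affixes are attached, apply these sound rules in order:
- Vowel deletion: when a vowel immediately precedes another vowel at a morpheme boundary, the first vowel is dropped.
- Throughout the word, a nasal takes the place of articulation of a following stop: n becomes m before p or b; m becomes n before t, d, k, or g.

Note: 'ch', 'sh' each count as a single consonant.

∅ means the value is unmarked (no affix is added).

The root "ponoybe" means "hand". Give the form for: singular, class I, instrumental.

shabponoybe

Attach noun class class I ab- → abponoybe.
case = instrumental: zero marking, form stays abponoybe.
Attach number singular sho- → shoabponoybe.
Apply vowel deletion: shoabponoybe → shabponoybe.
Nasal assimilation: no change.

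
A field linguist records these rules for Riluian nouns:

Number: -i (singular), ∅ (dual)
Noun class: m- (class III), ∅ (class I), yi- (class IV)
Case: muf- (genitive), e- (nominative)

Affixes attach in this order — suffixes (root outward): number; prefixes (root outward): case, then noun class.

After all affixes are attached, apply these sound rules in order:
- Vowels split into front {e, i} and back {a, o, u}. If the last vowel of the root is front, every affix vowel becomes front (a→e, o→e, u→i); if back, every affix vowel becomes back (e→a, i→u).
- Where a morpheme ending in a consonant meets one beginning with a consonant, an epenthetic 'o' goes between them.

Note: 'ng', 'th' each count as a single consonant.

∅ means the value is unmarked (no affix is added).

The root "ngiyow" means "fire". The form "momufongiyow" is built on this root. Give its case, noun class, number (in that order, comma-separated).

Segment: m-muf-ngiyow.
case: muf- → genitive.
noun class: m- → class III.
number: ∅ → dual.

genitive, class III, dual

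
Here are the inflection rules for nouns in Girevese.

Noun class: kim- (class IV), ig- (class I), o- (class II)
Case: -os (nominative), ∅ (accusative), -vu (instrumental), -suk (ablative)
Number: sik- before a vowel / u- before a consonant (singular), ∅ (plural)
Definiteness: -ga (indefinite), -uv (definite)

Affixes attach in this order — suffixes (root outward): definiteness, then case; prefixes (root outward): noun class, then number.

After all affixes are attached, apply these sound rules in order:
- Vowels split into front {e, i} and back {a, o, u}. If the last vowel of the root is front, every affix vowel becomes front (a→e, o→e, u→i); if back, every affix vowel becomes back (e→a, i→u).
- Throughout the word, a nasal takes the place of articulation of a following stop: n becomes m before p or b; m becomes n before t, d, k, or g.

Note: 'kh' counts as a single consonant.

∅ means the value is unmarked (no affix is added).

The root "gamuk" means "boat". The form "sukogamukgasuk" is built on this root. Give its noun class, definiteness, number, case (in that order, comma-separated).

Segment: sik-o-gamuk-ga-suk.
noun class: o- → class II.
definiteness: -ga → indefinite.
number: sik/u- → singular.
case: -suk → ablative.

class II, indefinite, singular, ablative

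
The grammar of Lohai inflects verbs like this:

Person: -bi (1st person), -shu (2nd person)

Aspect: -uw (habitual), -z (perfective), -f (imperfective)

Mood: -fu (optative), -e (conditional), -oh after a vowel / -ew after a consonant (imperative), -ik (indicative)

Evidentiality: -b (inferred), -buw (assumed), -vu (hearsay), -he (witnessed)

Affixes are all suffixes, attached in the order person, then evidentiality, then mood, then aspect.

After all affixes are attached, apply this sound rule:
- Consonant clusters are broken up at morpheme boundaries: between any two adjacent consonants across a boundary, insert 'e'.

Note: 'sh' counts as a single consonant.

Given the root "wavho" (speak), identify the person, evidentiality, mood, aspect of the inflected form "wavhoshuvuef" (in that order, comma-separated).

Segment: wavho-shu-vu-e-f.
person: -shu → 2nd person.
evidentiality: -vu → hearsay.
mood: -e → conditional.
aspect: -f → imperfective.

2nd person, hearsay, conditional, imperfective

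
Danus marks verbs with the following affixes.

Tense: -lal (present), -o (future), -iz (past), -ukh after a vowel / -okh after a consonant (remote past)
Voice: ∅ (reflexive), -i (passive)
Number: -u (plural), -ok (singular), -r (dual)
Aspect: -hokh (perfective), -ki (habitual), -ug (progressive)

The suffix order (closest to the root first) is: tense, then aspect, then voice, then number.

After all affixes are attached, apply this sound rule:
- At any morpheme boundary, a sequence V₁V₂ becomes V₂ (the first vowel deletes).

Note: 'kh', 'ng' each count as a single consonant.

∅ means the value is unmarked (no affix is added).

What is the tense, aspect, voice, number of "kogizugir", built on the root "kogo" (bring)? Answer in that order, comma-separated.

Segment: kogo-iz-ug-i-r.
tense: -iz → past.
aspect: -ug → progressive.
voice: -i → passive.
number: -r → dual.

past, progressive, passive, dual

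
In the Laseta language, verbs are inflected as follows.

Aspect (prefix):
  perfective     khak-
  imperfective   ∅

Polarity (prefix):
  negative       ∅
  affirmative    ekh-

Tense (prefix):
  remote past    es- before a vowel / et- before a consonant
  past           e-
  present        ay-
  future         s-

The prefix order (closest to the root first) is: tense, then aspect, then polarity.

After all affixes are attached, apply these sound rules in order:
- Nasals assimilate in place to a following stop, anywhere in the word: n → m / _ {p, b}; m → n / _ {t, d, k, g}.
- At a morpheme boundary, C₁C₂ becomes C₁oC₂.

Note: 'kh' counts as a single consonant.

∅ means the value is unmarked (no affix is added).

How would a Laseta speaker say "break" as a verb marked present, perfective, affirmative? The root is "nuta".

ekhokhakayonuta

Attach tense present ay- → aynuta.
Attach aspect perfective khak- → khakaynuta.
Attach polarity affirmative ekh- → ekhkhakaynuta.
Nasal assimilation: no change.
Apply epenthesis: ekhkhakaynuta → ekhokhakayonuta.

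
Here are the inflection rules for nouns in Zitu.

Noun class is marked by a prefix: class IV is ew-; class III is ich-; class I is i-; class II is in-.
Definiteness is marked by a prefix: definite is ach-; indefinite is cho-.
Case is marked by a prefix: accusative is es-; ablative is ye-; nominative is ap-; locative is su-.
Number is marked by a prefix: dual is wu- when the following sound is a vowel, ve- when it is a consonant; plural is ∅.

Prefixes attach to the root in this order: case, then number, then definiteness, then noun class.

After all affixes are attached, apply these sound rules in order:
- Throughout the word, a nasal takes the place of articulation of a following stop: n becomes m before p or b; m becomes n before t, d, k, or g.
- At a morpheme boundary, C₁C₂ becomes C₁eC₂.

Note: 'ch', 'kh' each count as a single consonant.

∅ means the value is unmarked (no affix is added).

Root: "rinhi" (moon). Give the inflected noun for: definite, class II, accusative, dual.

inachewueserinhi

Attach case accusative es- → esrinhi.
Attach number dual wu- (before vowel 'e') → wuesrinhi.
Attach definiteness definite ach- → achwuesrinhi.
Attach noun class class II in- → inachwuesrinhi.
Nasal assimilation: no change.
Apply epenthesis: inachwuesrinhi → inachewueserinhi.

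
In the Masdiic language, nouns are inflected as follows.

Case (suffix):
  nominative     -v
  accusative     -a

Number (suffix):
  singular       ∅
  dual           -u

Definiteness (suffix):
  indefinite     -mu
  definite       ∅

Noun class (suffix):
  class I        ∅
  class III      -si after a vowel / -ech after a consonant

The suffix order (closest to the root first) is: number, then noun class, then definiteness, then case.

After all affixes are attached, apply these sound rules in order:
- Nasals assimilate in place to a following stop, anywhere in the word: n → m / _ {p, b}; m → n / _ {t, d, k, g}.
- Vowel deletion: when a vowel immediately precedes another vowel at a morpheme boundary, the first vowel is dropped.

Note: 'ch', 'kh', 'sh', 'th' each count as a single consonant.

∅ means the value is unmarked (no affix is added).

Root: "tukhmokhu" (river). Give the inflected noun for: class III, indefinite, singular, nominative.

tukhmokhusimuv

number = singular: zero marking, form stays tukhmokhu.
Attach noun class class III -si (after vowel 'u') → tukhmokhusi.
Attach definiteness indefinite -mu → tukhmokhusimu.
Attach case nominative -v → tukhmokhusimuv.
Nasal assimilation: no change.
Vowel deletion: no change.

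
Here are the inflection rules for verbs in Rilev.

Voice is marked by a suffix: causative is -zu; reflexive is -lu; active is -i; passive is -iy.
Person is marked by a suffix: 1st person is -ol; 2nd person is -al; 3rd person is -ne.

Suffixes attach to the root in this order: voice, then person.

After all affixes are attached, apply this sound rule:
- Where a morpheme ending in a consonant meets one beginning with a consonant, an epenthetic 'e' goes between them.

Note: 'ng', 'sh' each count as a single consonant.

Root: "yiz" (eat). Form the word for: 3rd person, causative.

yizezune

Attach voice causative -zu → yizzu.
Attach person 3rd person -ne → yizzune.
Apply epenthesis: yizzune → yizezune.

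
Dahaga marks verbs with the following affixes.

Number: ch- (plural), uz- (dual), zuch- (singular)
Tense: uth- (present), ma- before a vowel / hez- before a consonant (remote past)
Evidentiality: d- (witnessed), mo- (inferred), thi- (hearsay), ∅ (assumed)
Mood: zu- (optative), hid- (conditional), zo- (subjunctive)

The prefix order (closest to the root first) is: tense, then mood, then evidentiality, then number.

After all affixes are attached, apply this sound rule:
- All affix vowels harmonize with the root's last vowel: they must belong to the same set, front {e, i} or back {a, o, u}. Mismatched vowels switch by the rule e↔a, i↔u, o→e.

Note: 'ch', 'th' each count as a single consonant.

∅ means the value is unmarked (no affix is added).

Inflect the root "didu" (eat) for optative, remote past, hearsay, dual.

uzthuzuhazdidu

Attach tense remote past hez- (before consonant 'd') → hezdidu.
Attach mood optative zu- → zuhezdidu.
Attach evidentiality hearsay thi- → thizuhezdidu.
Attach number dual uz- → uzthizuhezdidu.
Apply vowel harmony: uzthizuhezdidu → uzthuzuhazdidu.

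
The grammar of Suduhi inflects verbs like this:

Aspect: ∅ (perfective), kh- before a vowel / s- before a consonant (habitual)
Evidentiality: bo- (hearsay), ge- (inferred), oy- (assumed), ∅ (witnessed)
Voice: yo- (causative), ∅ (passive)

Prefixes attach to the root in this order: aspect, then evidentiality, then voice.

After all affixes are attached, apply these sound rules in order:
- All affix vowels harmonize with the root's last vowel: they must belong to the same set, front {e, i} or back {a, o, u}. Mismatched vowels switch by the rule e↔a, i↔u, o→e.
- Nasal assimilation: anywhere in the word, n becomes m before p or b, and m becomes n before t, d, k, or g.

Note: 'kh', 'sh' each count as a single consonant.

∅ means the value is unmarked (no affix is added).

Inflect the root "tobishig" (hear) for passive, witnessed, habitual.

Attach aspect habitual s- (before consonant 't') → stobishig.
evidentiality = witnessed: zero marking, form stays stobishig.
voice = passive: zero marking, form stays stobishig.
Vowel harmony: no change.
Nasal assimilation: no change.

stobishig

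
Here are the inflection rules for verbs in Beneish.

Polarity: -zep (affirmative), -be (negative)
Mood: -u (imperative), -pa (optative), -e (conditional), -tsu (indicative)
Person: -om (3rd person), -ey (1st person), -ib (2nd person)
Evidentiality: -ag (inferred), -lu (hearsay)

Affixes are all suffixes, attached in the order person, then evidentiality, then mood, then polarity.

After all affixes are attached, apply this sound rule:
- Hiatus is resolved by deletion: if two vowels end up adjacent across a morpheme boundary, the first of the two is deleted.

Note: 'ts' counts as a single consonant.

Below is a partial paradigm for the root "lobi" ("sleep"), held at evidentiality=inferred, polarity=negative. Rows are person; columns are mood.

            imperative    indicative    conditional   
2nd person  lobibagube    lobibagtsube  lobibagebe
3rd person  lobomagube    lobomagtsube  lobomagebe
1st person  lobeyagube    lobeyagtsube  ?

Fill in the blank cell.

Attach person 1st person -ey → lobiey.
Attach evidentiality inferred -ag → lobieyag.
Attach mood conditional -e → lobieyage.
Attach polarity negative -be → lobieyagebe.
Apply vowel deletion: lobieyagebe → lobeyagebe.

lobeyagebe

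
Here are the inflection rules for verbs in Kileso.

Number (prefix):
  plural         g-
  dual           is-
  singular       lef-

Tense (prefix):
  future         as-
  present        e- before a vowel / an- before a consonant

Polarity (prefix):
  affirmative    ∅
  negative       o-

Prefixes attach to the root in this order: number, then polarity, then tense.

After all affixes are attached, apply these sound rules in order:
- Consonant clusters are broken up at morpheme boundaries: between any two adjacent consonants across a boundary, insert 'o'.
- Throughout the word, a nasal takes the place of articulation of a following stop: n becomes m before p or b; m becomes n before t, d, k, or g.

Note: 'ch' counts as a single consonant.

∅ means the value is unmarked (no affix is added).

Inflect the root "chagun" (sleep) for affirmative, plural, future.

Attach number plural g- → gchagun.
polarity = affirmative: zero marking, form stays gchagun.
Attach tense future as- → asgchagun.
Apply epenthesis: asgchagun → asogochagun.
Nasal assimilation: no change.

asogochagun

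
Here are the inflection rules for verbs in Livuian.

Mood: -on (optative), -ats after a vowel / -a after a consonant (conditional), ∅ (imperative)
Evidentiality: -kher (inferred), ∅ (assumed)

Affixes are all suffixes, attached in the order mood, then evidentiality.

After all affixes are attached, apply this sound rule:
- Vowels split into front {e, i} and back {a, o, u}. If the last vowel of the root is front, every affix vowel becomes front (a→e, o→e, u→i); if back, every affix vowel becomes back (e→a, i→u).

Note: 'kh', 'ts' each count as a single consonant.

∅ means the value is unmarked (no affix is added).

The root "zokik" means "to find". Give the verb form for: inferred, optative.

Attach mood optative -on → zokikon.
Attach evidentiality inferred -kher → zokikonkher.
Apply vowel harmony: zokikonkher → zokikenkher.

zokikenkher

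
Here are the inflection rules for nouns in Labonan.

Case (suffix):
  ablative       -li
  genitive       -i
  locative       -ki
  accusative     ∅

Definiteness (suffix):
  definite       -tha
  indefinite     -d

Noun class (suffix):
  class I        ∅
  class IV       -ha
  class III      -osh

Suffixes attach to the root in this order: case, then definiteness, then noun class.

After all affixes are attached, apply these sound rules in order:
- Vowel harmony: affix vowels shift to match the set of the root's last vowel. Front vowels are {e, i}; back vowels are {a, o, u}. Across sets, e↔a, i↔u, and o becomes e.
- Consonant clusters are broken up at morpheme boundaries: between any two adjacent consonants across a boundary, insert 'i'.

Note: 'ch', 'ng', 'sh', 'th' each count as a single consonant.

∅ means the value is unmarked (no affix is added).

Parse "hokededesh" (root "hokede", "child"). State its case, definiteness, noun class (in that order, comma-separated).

Segment: hokede-d-osh.
case: ∅ → accusative.
definiteness: -d → indefinite.
noun class: -osh → class III.

accusative, indefinite, class III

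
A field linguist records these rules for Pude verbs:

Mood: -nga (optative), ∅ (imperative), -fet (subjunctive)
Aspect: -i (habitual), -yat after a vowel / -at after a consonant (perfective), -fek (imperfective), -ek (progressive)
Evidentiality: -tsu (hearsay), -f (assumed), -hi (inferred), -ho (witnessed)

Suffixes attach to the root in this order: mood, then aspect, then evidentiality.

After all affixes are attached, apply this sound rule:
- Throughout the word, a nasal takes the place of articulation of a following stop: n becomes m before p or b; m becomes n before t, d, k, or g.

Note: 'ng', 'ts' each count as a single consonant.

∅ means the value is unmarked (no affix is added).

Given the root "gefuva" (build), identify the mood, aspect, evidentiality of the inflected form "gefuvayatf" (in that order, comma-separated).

imperative, perfective, assumed

Segment: gefuva-yat-f.
mood: ∅ → imperative.
aspect: -yat/at → perfective.
evidentiality: -f → assumed.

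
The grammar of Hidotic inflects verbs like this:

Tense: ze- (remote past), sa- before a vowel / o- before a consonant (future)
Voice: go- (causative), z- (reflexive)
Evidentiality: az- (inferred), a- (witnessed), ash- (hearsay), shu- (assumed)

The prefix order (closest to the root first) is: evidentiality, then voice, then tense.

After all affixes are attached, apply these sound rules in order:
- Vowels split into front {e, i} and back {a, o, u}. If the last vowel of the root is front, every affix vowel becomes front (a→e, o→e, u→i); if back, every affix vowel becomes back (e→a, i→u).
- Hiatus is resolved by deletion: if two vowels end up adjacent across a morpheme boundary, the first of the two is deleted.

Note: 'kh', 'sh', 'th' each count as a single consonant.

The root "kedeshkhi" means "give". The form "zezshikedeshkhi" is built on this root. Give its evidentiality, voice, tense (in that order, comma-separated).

Segment: ze-z-shu-kedeshkhi.
evidentiality: shu- → assumed.
voice: z- → reflexive.
tense: ze- → remote past.

assumed, reflexive, remote past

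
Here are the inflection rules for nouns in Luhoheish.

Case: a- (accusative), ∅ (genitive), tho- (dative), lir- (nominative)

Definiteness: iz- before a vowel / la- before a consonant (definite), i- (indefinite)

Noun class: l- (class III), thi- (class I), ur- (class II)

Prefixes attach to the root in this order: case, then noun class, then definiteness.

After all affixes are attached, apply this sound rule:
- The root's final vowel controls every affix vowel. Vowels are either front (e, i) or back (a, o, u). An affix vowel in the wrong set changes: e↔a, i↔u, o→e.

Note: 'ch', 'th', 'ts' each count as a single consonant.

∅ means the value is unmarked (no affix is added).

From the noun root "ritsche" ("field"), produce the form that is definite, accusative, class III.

leleritsche

Attach case accusative a- → aritsche.
Attach noun class class III l- → laritsche.
Attach definiteness definite la- (before consonant 'l') → lalaritsche.
Apply vowel harmony: lalaritsche → leleritsche.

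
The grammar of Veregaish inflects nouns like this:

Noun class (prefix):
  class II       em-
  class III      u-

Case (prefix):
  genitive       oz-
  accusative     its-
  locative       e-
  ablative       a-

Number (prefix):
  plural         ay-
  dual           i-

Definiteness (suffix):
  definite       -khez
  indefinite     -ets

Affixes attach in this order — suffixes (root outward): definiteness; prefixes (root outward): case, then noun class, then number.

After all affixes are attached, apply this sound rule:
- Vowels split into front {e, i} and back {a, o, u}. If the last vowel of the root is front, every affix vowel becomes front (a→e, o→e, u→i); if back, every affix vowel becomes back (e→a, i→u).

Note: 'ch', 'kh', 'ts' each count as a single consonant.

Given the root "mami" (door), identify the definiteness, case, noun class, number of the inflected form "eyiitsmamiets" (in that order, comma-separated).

indefinite, accusative, class III, plural

Segment: ay-u-its-mami-ets.
definiteness: -ets → indefinite.
case: its- → accusative.
noun class: u- → class III.
number: ay- → plural.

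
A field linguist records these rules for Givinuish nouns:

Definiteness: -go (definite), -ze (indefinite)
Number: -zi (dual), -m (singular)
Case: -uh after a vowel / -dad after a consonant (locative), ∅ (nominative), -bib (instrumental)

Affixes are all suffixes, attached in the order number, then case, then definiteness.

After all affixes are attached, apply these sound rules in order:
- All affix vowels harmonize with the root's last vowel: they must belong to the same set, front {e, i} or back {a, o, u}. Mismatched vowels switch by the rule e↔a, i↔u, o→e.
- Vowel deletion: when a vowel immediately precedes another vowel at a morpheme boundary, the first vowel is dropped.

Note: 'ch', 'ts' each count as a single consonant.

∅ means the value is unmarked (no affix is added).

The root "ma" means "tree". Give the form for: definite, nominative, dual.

mazugo

Attach number dual -zi → mazi.
case = nominative: zero marking, form stays mazi.
Attach definiteness definite -go → mazigo.
Apply vowel harmony: mazigo → mazugo.
Vowel deletion: no change.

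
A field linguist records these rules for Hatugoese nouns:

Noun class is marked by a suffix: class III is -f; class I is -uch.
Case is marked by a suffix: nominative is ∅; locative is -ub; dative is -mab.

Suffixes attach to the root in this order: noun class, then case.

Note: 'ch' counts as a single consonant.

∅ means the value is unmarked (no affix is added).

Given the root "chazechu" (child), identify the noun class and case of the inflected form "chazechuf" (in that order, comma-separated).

class III, nominative

Segment: chazechu-f.
noun class: -f → class III.
case: ∅ → nominative.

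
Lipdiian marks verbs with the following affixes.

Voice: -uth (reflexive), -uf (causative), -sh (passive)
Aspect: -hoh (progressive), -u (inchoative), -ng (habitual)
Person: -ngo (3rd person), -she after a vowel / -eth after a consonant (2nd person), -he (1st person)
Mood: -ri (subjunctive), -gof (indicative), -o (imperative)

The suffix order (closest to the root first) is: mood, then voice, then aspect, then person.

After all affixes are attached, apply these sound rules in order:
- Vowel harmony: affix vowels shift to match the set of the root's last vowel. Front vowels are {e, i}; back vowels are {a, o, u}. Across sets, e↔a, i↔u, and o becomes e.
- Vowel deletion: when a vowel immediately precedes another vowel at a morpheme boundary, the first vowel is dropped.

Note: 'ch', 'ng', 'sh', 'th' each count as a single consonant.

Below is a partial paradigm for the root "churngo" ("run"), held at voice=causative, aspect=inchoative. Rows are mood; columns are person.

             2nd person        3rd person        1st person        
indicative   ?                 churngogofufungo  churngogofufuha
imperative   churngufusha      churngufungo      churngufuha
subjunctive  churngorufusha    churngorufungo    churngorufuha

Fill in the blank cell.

churngogofufusha

Attach mood indicative -gof → churngogof.
Attach voice causative -uf → churngogofuf.
Attach aspect inchoative -u → churngogofufu.
Attach person 2nd person -she (after vowel 'u') → churngogofufushe.
Apply vowel harmony: churngogofufushe → churngogofufusha.
Vowel deletion: no change.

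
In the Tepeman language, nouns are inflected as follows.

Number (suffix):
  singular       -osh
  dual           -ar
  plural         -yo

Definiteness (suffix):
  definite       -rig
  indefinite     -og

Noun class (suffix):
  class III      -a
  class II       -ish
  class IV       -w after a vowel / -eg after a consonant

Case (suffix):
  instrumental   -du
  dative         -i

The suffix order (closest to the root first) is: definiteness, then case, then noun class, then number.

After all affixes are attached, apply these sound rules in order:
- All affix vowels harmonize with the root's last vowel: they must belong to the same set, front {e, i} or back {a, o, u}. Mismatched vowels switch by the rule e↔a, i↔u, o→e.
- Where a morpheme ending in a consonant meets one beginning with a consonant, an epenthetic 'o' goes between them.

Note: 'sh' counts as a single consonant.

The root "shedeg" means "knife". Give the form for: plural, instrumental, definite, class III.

Attach definiteness definite -rig → shedegrig.
Attach case instrumental -du → shedegrigdu.
Attach noun class class III -a → shedegrigdua.
Attach number plural -yo → shedegrigduayo.
Apply vowel harmony: shedegrigduayo → shedegrigdieye.
Apply epenthesis: shedegrigdieye → shedegorigodieye.

shedegorigodieye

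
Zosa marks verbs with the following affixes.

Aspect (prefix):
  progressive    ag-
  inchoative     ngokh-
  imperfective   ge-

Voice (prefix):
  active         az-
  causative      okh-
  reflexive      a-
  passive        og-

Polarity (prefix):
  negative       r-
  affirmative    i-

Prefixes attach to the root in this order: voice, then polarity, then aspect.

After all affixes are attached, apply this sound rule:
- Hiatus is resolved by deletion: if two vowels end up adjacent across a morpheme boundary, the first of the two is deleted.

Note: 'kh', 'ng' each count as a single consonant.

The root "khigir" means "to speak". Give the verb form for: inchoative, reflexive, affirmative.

ngokhakhigir

Attach voice reflexive a- → akhigir.
Attach polarity affirmative i- → iakhigir.
Attach aspect inchoative ngokh- → ngokhiakhigir.
Apply vowel deletion: ngokhiakhigir → ngokhakhigir.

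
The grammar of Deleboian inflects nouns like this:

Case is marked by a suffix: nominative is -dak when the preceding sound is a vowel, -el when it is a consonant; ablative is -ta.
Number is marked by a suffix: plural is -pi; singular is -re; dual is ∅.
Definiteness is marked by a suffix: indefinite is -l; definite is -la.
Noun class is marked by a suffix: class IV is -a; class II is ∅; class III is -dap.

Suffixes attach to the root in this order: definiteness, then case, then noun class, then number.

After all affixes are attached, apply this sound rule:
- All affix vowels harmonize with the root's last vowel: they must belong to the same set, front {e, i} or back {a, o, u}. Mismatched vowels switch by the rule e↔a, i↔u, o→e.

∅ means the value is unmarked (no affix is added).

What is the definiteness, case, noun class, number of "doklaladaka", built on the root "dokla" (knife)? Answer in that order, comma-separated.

definite, nominative, class IV, dual

Segment: dokla-la-dak-a.
definiteness: -la → definite.
case: -dak/el → nominative.
noun class: -a → class IV.
number: ∅ → dual.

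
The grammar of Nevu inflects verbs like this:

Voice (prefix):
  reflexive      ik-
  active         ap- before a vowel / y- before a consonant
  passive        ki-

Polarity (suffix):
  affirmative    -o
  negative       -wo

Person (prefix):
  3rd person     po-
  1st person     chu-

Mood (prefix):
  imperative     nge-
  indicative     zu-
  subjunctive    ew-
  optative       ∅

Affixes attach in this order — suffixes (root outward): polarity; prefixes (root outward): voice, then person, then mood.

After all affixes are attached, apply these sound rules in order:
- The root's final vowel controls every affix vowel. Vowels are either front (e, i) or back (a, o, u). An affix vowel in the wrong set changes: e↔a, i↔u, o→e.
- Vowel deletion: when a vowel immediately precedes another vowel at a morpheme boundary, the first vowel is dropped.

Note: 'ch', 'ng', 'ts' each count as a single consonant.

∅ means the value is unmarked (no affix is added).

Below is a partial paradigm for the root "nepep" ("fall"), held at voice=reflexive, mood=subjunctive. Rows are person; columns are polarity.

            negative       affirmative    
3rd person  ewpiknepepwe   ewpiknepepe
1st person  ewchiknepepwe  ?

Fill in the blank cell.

ewchiknepepe

Attach voice reflexive ik- → iknepep.
Attach person 1st person chu- → chuiknepep.
Attach polarity affirmative -o → chuiknepepo.
Attach mood subjunctive ew- → ewchuiknepepo.
Apply vowel harmony: ewchuiknepepo → ewchiiknepepe.
Apply vowel deletion: ewchiiknepepe → ewchiknepepe.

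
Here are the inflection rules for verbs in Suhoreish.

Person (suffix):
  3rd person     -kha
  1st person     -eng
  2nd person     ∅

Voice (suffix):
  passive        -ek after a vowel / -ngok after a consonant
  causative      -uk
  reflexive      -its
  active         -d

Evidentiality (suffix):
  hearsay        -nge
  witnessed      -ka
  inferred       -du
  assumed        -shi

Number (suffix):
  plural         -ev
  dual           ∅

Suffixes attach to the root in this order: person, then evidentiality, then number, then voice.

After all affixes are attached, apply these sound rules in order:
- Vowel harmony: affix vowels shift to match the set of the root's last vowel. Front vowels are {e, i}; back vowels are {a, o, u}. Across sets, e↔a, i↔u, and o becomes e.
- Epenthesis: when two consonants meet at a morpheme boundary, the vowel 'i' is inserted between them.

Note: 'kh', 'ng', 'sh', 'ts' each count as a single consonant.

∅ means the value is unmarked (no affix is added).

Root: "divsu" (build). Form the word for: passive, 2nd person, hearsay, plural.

person = 2nd person: zero marking, form stays divsu.
Attach evidentiality hearsay -nge → divsunge.
Attach number plural -ev → divsungeev.
Attach voice passive -ngok (after consonant 'v') → divsungeevngok.
Apply vowel harmony: divsungeevngok → divsungaavngok.
Apply epenthesis: divsungaavngok → divsungaavingok.

divsungaavingok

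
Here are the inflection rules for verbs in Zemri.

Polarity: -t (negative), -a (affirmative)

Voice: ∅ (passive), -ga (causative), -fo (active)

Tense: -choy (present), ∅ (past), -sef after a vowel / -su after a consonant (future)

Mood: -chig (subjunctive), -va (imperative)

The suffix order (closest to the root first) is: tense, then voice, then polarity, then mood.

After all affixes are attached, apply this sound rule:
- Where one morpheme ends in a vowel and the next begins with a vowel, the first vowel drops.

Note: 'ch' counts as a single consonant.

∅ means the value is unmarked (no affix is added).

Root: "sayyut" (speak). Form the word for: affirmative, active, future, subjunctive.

Attach tense future -su (after consonant 't') → sayyutsu.
Attach voice active -fo → sayyutsufo.
Attach polarity affirmative -a → sayyutsufoa.
Attach mood subjunctive -chig → sayyutsufoachig.
Apply vowel deletion: sayyutsufoachig → sayyutsufachig.

sayyutsufachig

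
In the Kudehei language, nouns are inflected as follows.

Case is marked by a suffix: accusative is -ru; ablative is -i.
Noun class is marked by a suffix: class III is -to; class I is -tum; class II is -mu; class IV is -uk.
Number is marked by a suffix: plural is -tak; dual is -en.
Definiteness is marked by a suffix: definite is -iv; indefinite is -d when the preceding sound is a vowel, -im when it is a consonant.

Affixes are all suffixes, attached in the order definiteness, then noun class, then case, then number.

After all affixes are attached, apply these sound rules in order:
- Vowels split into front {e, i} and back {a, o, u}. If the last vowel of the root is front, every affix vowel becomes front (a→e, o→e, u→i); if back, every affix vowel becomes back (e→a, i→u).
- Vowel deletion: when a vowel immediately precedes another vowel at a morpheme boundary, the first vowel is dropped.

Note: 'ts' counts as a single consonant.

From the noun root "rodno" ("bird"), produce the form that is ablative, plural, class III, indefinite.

rodnodtutak

Attach definiteness indefinite -d (after vowel 'o') → rodnod.
Attach noun class class III -to → rodnodto.
Attach case ablative -i → rodnodtoi.
Attach number plural -tak → rodnodtoitak.
Apply vowel harmony: rodnodtoitak → rodnodtoutak.
Apply vowel deletion: rodnodtoutak → rodnodtutak.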